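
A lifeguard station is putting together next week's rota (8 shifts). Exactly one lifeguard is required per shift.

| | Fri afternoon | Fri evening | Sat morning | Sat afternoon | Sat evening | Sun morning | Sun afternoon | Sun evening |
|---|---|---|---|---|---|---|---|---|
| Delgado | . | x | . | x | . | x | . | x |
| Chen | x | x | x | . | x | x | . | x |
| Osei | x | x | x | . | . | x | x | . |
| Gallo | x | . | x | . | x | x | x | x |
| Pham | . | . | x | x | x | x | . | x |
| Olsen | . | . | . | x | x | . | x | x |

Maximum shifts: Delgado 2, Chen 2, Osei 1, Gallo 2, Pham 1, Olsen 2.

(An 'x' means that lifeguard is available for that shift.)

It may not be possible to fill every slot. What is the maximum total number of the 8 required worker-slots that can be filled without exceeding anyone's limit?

Total capacity across all lifeguards is 2+2+1+2+1+2 = 10, and 8 slots are needed, so at most 8 can be filled.
An assignment achieving 8: Fri afternoon→Chen, Fri evening→Delgado, Sat morning→Chen, Sat afternoon→Delgado, Sat evening→Gallo, Sun morning→Gallo, Sun afternoon→Osei, Sun evening→Pham.
Loads: Delgado 2/2, Chen 2/2, Osei 1/1, Gallo 2/2, Pham 1/1, Olsen 0/2.

8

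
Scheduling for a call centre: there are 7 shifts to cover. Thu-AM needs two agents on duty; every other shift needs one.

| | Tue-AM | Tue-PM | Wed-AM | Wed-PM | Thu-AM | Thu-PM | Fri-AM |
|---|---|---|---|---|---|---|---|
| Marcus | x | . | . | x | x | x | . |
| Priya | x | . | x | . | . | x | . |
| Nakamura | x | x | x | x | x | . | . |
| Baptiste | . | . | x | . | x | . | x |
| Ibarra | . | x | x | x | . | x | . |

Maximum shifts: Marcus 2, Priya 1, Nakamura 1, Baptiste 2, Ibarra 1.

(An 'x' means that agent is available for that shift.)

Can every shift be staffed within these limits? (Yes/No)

No

Total capacity is 2+1+1+2+1 = 7 but 8 worker-slots are needed — infeasible.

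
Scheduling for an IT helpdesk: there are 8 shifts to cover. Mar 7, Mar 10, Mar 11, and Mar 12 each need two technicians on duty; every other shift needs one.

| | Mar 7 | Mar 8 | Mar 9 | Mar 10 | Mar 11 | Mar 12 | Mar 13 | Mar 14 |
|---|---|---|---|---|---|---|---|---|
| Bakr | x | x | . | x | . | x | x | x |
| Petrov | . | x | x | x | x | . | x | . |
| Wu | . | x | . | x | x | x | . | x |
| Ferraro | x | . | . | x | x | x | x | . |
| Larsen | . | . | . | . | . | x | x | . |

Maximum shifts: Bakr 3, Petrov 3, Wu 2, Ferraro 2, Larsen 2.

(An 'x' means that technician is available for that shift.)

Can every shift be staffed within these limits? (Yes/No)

Yes

Mar 7 can only be covered by Bakr and Ferraro, so that assignment is forced.
Mar 9 can only be covered by Petrov, so that assignment is forced.
One valid schedule: Mar 7→Bakr+Ferraro, Mar 8→Bakr, Mar 9→Petrov, Mar 10→Petrov+Wu, Mar 11→Petrov+Wu, Mar 12→Ferraro+Larsen, Mar 13→Larsen, Mar 14→Bakr.
Loads: Bakr 3/3, Petrov 3/3, Wu 2/2, Ferraro 2/2, Larsen 2/2 — all within limits.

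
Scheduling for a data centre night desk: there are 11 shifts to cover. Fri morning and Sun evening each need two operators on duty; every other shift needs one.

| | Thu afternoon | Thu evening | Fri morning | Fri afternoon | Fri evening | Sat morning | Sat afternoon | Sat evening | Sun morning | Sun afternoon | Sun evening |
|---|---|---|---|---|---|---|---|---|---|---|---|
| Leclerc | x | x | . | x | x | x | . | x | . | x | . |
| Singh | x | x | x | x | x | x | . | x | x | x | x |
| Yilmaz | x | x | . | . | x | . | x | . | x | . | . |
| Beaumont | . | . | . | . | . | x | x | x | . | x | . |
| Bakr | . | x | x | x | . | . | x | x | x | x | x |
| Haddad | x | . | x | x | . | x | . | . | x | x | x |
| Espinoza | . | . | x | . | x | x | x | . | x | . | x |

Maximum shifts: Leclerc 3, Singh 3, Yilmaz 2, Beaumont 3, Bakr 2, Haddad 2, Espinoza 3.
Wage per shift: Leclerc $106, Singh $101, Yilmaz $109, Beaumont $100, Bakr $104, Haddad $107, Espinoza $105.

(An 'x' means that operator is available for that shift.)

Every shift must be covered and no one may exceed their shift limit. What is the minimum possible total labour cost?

$1338

Picking the cheapest available operator for each shift independently would cost $1315, but that ignores the shift limits.
An optimal schedule: Thu afternoon→Singh, Thu evening→Singh, Fri morning→Bakr+Espinoza, Fri afternoon→Singh, Fri evening→Leclerc, Sat morning→Beaumont, Sat afternoon→Beaumont, Sat evening→Beaumont, Sun morning→Espinoza, Sun afternoon→Leclerc, Sun evening→Bakr+Espinoza.
Total: 101 + 101 + 104 + 105 + 101 + 106 + 100 + 100 + 100 + 105 + 106 + 104 + 105 = $1338.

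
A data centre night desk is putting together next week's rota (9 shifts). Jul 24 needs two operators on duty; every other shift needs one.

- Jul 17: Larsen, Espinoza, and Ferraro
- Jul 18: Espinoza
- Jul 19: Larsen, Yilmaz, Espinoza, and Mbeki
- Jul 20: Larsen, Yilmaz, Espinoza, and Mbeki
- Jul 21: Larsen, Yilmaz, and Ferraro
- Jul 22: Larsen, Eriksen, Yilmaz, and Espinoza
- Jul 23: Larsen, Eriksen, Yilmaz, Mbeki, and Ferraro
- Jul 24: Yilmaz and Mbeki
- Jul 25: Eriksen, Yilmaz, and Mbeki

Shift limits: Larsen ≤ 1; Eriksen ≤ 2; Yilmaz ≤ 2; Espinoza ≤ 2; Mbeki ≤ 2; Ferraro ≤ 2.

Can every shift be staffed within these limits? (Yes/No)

Yes

Jul 18 can only be covered by Espinoza, so that assignment is forced.
Jul 24 can only be covered by Yilmaz and Mbeki, so that assignment is forced.
One valid schedule: Jul 17→Larsen, Jul 18→Espinoza, Jul 19→Espinoza, Jul 20→Mbeki, Jul 21→Yilmaz, Jul 22→Eriksen, Jul 23→Ferraro, Jul 24→Yilmaz+Mbeki, Jul 25→Eriksen.
Loads: Larsen 1/1, Eriksen 2/2, Yilmaz 2/2, Espinoza 2/2, Mbeki 2/2, Ferraro 1/2 — all within limits.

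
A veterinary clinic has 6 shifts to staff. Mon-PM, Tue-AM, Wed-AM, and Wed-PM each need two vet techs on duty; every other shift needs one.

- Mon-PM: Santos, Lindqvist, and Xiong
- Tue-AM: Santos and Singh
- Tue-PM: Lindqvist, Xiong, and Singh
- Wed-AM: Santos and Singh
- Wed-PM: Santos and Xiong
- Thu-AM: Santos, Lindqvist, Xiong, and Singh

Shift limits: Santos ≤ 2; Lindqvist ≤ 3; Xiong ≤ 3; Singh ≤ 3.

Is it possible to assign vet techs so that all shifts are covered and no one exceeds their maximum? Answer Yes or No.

No

Total capacity is 11 and 10 slots are needed, so capacity alone doesn't rule it out.
Shifts {Tue-AM, Wed-AM, Wed-PM} need 6 worker-slots in total, but the vet techs available for any of those shifts (Santos, Xiong, and Singh) can supply at most 5 among them. So no valid schedule exists.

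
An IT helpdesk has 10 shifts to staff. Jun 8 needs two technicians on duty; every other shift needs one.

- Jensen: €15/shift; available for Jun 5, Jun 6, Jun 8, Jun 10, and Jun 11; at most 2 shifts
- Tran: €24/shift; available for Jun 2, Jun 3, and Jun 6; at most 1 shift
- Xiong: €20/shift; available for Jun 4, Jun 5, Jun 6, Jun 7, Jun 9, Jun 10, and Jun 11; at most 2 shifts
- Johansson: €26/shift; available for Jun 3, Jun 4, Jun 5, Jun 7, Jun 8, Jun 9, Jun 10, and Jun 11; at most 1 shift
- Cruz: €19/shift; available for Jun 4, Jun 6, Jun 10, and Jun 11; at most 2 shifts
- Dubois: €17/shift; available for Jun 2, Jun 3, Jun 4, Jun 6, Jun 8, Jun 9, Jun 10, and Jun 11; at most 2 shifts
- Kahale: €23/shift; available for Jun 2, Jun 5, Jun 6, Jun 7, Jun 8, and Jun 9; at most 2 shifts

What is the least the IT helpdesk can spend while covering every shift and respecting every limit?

€212

Picking the cheapest available technician for each shift independently would cost €180, but that ignores the shift limits.
An optimal schedule: Jun 2→Dubois, Jun 3→Dubois, Jun 4→Cruz, Jun 5→Jensen, Jun 6→Tran, Jun 7→Xiong, Jun 8→Jensen+Kahale, Jun 9→Kahale, Jun 10→Cruz, Jun 11→Xiong.
Total: 17 + 17 + 19 + 15 + 24 + 20 + 15 + 23 + 23 + 19 + 20 = €212.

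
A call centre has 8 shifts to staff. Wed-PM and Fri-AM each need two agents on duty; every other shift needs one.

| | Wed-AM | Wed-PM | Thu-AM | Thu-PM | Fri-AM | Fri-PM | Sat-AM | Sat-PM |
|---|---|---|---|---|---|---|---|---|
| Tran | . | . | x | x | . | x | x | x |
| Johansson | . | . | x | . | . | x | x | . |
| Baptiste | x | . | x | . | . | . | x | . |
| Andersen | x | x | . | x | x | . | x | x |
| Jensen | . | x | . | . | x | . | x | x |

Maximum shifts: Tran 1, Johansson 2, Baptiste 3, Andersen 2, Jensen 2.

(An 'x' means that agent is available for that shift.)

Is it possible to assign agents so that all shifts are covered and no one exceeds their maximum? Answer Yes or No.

No

Total capacity is 10 and 10 slots are needed, so capacity alone doesn't rule it out.
Shifts {Wed-PM, Thu-PM, Fri-AM, Sat-PM} need 6 worker-slots in total, but the agents available for any of those shifts (Tran, Andersen, and Jensen) can supply at most 5 among them. So no valid schedule exists.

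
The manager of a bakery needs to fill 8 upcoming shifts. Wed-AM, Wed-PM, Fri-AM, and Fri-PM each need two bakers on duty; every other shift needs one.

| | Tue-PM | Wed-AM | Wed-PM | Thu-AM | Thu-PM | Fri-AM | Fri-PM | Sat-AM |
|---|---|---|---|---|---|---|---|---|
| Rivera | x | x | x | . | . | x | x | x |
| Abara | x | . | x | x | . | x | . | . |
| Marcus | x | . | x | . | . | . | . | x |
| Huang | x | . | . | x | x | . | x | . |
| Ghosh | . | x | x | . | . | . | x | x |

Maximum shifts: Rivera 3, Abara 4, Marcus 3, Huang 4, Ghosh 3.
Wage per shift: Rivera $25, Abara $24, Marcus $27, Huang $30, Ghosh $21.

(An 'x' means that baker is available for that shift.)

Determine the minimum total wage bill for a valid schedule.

Wed-AM can only be covered by Rivera and Ghosh, so that assignment is forced.
Thu-PM can only be covered by Huang, so that assignment is forced.
Fri-AM can only be covered by Rivera and Abara, so that assignment is forced.
Picking the cheapest available baker for each shift independently would cost $285, but that ignores the shift limits.
An optimal schedule: Tue-PM→Abara, Wed-AM→Ghosh+Rivera, Wed-PM→Abara+Marcus, Thu-AM→Abara, Thu-PM→Huang, Fri-AM→Abara+Rivera, Fri-PM→Ghosh+Rivera, Sat-AM→Ghosh.
Total: 24 + 21 + 25 + 24 + 27 + 24 + 30 + 24 + 25 + 21 + 25 + 21 = $291.

$291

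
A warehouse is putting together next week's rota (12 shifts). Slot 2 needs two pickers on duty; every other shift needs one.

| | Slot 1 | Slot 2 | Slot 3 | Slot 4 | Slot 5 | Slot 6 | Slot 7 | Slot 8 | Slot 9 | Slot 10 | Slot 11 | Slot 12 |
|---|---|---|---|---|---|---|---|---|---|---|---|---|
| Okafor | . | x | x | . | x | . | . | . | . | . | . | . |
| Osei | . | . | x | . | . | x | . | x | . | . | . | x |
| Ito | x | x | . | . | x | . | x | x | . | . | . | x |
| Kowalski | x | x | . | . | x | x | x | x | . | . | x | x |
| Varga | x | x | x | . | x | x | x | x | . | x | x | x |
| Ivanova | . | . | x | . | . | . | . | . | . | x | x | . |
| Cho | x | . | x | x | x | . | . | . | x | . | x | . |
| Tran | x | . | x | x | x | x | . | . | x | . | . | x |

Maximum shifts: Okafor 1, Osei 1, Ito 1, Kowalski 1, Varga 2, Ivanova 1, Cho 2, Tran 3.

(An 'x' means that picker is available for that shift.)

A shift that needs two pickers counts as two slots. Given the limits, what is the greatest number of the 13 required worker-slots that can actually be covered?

Total capacity across all pickers is 1+1+1+1+2+1+2+3 = 12, and 13 slots are needed, so at most 12 can be filled.
An assignment achieving 12: Slot 1→Tran, Slot 2→Okafor+Kowalski, Slot 3→Tran, Slot 4→Cho, Slot 6→Osei, Slot 7→Ito, Slot 8→Varga, Slot 9→Cho, Slot 10→Varga, Slot 11→Ivanova, Slot 12→Tran.
Loads: Okafor 1/1, Osei 1/1, Ito 1/1, Kowalski 1/1, Varga 2/2, Ivanova 1/1, Cho 2/2, Tran 3/3.

12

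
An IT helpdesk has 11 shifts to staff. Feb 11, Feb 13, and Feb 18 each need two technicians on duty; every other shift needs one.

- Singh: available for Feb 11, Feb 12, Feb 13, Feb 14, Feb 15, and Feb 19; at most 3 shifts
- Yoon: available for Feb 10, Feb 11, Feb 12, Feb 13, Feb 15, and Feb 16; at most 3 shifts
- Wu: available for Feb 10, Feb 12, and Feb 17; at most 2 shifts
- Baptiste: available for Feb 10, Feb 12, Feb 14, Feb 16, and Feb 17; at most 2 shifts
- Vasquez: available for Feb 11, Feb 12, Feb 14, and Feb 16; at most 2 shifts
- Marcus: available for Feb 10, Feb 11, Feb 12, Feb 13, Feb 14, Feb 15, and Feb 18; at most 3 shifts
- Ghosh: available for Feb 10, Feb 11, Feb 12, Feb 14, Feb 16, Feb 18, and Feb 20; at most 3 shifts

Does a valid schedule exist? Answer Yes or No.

Feb 18 can only be covered by Marcus and Ghosh, so that assignment is forced.
Feb 19 can only be covered by Singh, so that assignment is forced.
Feb 20 can only be covered by Ghosh, so that assignment is forced.
One valid schedule: Feb 10→Yoon, Feb 11→Vasquez+Marcus, Feb 12→Wu, Feb 13→Singh+Yoon, Feb 14→Baptiste, Feb 15→Singh, Feb 16→Yoon, Feb 17→Wu, Feb 18→Marcus+Ghosh, Feb 19→Singh, Feb 20→Ghosh.
Loads: Singh 3/3, Yoon 3/3, Wu 2/2, Baptiste 1/2, Vasquez 1/2, Marcus 2/3, Ghosh 2/3 — all within limits.

Yes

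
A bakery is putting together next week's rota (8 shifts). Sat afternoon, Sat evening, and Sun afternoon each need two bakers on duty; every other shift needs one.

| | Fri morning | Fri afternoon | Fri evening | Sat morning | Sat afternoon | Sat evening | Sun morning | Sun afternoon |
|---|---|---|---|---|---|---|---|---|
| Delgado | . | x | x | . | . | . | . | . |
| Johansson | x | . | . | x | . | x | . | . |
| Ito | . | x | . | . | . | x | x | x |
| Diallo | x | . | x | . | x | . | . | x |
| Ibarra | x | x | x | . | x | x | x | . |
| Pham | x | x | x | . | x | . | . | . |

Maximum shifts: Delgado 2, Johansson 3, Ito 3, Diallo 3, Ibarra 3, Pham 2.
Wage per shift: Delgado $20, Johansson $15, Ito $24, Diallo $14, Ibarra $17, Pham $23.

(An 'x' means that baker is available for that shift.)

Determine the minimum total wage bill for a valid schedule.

$182

Sat morning can only be covered by Johansson, so that assignment is forced.
Sun afternoon can only be covered by Ito and Diallo, so that assignment is forced.
Picking the cheapest available baker for each shift independently would cost $178, but that ignores the shift limits.
An optimal schedule: Fri morning→Johansson, Fri afternoon→Delgado, Fri evening→Diallo, Sat morning→Johansson, Sat afternoon→Diallo+Ibarra, Sat evening→Johansson+Ibarra, Sun morning→Ibarra, Sun afternoon→Diallo+Ito.
Total: 15 + 20 + 14 + 15 + 14 + 17 + 15 + 17 + 17 + 14 + 24 = $182.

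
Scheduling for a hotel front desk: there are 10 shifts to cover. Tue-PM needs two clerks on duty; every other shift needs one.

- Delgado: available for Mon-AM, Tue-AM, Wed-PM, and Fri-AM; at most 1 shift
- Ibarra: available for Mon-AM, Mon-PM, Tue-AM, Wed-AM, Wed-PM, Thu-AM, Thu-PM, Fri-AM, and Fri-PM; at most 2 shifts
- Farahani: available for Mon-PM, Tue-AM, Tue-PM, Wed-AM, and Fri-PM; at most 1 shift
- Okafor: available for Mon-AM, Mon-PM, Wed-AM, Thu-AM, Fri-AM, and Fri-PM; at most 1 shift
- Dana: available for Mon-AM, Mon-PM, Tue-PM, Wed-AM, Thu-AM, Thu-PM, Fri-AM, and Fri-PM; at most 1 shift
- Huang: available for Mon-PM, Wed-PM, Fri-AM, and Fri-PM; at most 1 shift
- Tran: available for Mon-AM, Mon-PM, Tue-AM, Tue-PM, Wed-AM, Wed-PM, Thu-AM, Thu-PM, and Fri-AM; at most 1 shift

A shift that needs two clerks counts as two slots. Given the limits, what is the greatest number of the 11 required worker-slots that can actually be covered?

8

Total capacity across all clerks is 1+2+1+1+1+1+1 = 8, and 11 slots are needed, so at most 8 can be filled.
An assignment achieving 8: Mon-AM→Tran, Tue-AM→Delgado, Tue-PM→Farahani+Dana, Wed-PM→Ibarra, Thu-AM→Okafor, Thu-PM→Ibarra, Fri-PM→Huang.
Loads: Delgado 1/1, Ibarra 2/2, Farahani 1/1, Okafor 1/1, Dana 1/1, Huang 1/1, Tran 1/1.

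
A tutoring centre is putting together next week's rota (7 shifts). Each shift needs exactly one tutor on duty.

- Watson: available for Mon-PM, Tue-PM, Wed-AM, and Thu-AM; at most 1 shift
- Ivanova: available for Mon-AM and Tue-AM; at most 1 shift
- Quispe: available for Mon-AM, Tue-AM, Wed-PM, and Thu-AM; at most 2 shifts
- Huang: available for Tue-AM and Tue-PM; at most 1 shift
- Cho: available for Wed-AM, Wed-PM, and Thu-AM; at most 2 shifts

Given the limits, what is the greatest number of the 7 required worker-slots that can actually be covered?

7

Total capacity across all tutors is 1+1+2+1+2 = 7, and 7 slots are needed, so at most 7 can be filled.
An assignment achieving 7: Mon-AM→Ivanova, Mon-PM→Watson, Tue-AM→Quispe, Tue-PM→Huang, Wed-AM→Cho, Wed-PM→Quispe, Thu-AM→Cho.
Loads: Watson 1/1, Ivanova 1/1, Quispe 2/2, Huang 1/1, Cho 2/2.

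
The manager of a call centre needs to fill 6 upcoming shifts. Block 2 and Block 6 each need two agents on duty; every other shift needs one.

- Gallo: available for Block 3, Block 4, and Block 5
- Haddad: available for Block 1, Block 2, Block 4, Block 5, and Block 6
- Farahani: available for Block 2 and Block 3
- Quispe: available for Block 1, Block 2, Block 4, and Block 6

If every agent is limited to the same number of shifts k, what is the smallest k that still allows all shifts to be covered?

2

With 4 agents and 8 worker-slots to fill, someone must work at least ⌈8/4⌉ = 2 shifts, so k ≥ 2.
k = 2 works: Block 1→Haddad, Block 2→Farahani+Quispe, Block 3→Farahani, Block 4→Gallo, Block 5→Gallo, Block 6→Haddad+Quispe.
Loads: Gallo 2, Haddad 2, Farahani 2, Quispe 2 — all ≤ 2.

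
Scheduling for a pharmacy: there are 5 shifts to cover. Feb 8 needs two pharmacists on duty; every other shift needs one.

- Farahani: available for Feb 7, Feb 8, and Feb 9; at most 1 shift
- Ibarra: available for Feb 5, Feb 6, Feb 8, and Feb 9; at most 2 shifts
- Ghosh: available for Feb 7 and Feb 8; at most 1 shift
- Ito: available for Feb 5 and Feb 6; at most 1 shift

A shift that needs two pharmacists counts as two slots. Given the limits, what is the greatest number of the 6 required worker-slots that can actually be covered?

Total capacity across all pharmacists is 1+2+1+1 = 5, and 6 slots are needed, so at most 5 can be filled.
An assignment achieving 5: Feb 5→Ibarra, Feb 6→Ito, Feb 7→Farahani, Feb 8→Ghosh, Feb 9→Ibarra.
Loads: Farahani 1/1, Ibarra 2/2, Ghosh 1/1, Ito 1/1.

5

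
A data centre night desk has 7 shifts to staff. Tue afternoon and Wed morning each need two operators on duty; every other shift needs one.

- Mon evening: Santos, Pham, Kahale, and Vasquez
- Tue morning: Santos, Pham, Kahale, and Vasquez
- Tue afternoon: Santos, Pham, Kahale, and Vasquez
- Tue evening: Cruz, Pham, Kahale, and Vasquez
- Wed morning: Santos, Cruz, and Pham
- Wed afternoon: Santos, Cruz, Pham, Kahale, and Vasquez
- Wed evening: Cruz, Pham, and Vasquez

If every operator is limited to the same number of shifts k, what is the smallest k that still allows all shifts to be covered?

2

With 5 operators and 9 worker-slots to fill, someone must work at least ⌈9/5⌉ = 2 shifts, so k ≥ 2.
k = 2 works: Mon evening→Santos, Tue morning→Pham, Tue afternoon→Kahale+Vasquez, Tue evening→Pham, Wed morning→Santos+Cruz, Wed afternoon→Kahale, Wed evening→Cruz.
Loads: Santos 2, Cruz 2, Pham 2, Kahale 2, Vasquez 1 — all ≤ 2.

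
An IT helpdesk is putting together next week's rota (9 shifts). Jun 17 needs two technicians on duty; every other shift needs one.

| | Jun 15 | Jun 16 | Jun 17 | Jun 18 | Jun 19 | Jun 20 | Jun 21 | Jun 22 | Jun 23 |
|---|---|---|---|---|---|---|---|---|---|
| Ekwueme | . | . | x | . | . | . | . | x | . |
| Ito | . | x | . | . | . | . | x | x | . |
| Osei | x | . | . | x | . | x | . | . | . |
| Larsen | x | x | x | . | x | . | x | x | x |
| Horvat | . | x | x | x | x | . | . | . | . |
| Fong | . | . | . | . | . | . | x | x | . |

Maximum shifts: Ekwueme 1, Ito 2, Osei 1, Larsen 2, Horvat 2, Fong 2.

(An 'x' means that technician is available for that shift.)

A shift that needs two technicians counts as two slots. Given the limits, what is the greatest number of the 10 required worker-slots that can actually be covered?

Total capacity across all technicians is 1+2+1+2+2+2 = 10, and 10 slots are needed, so at most 10 can be filled.
An assignment achieving 9: Jun 15→Larsen, Jun 16→Ito, Jun 17→Ekwueme, Jun 18→Horvat, Jun 19→Horvat, Jun 20→Osei, Jun 21→Ito, Jun 22→Fong, Jun 23→Larsen.
Loads: Ekwueme 1/1, Ito 2/2, Osei 1/1, Larsen 2/2, Horvat 2/2, Fong 1/2.

9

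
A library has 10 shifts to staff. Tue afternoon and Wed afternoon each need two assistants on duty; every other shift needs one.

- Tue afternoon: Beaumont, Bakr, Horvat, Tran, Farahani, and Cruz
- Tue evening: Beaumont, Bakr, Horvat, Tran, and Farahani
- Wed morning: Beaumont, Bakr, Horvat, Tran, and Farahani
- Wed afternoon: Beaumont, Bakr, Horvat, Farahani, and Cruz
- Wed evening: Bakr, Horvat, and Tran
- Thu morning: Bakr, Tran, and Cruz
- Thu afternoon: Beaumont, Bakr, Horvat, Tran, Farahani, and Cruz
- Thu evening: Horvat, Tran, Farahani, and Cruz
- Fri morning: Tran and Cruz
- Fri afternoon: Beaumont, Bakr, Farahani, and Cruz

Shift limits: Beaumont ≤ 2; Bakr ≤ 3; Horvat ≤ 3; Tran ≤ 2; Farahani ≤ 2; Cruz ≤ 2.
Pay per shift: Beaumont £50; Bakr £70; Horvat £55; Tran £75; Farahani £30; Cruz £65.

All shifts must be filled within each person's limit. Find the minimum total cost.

£665

Picking the cheapest available assistant for each shift independently would cost £495, but that ignores the shift limits.
An optimal schedule: Tue afternoon→Horvat+Bakr, Tue evening→Beaumont, Wed morning→Beaumont, Wed afternoon→Horvat+Bakr, Wed evening→Horvat, Thu morning→Cruz, Thu afternoon→Bakr, Thu evening→Farahani, Fri morning→Cruz, Fri afternoon→Farahani.
Total: 55 + 70 + 50 + 50 + 55 + 70 + 55 + 65 + 70 + 30 + 65 + 30 = £665.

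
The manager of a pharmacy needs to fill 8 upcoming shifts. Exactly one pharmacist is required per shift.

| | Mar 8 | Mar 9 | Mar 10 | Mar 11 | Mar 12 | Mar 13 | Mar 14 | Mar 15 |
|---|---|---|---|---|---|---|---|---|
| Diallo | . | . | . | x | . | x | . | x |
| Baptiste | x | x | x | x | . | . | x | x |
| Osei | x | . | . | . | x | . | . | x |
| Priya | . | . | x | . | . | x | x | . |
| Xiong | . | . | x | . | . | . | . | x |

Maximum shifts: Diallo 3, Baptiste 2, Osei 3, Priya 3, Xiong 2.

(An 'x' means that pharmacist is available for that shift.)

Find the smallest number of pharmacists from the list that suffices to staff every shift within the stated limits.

3

8 slots to fill and no one can take more than 3, so at least ⌈8/3⌉ = 3 pharmacists are needed.
Baptiste, Osei, and Priya alone can cover everything: Mar 8→Osei, Mar 9→Baptiste, Mar 10→Priya, Mar 11→Baptiste, Mar 12→Osei, Mar 13→Priya, Mar 14→Priya, Mar 15→Osei.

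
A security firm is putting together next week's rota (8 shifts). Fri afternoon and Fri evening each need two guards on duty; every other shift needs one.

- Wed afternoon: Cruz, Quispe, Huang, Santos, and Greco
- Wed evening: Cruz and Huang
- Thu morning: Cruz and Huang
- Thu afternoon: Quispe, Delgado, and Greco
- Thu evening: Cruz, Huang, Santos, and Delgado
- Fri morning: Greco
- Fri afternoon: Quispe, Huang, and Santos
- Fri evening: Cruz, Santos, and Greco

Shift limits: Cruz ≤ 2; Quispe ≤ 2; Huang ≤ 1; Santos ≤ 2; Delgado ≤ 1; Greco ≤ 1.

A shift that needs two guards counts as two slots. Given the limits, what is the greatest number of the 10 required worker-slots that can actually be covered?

9

Total capacity across all guards is 2+2+1+2+1+1 = 9, and 10 slots are needed, so at most 9 can be filled.
An assignment achieving 9: Wed afternoon→Santos, Wed evening→Cruz, Thu morning→Cruz, Thu afternoon→Quispe, Thu evening→Delgado, Fri morning→Greco, Fri afternoon→Quispe+Huang, Fri evening→Santos.
Loads: Cruz 2/2, Quispe 2/2, Huang 1/1, Santos 2/2, Delgado 1/1, Greco 1/1.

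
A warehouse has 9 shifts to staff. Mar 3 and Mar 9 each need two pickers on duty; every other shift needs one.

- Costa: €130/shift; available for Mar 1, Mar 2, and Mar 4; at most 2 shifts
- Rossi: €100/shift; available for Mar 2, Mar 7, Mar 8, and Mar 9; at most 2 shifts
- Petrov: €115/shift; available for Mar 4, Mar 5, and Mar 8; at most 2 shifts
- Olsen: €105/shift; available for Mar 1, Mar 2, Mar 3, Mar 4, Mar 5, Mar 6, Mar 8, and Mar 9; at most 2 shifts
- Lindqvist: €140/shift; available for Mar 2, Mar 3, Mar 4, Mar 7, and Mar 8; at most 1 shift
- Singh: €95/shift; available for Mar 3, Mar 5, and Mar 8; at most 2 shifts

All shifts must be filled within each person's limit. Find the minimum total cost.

€1230

Mar 6 can only be covered by Olsen, so that assignment is forced.
Mar 9 can only be covered by Rossi and Olsen, so that assignment is forced.
Picking the cheapest available picker for each shift independently would cost €1110, but that ignores the shift limits.
An optimal schedule: Mar 1→Costa, Mar 2→Costa, Mar 3→Lindqvist+Singh, Mar 4→Petrov, Mar 5→Petrov, Mar 6→Olsen, Mar 7→Rossi, Mar 8→Singh, Mar 9→Rossi+Olsen.
Total: 130 + 130 + 140 + 95 + 115 + 115 + 105 + 100 + 95 + 100 + 105 = €1230.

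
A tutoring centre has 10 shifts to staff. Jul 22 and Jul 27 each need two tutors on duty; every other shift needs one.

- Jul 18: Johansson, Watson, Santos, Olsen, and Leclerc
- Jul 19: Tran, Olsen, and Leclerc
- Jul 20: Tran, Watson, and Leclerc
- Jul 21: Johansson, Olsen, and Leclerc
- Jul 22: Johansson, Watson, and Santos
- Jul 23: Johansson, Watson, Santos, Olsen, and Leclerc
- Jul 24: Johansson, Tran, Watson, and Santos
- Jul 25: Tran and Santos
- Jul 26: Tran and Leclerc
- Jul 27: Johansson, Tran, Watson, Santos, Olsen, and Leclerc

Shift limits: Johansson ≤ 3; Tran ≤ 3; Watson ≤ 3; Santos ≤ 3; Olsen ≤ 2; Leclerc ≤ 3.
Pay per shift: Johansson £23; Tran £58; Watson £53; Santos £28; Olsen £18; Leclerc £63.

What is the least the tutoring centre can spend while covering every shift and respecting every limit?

£406

Picking the cheapest available tutor for each shift independently would cost £326, but that ignores the shift limits.
An optimal schedule: Jul 18→Johansson, Jul 19→Olsen, Jul 20→Watson, Jul 21→Olsen, Jul 22→Johansson+Santos, Jul 23→Watson, Jul 24→Johansson, Jul 25→Santos, Jul 26→Tran, Jul 27→Santos+Watson.
Total: 23 + 18 + 53 + 18 + 23 + 28 + 53 + 23 + 28 + 58 + 28 + 53 = £406.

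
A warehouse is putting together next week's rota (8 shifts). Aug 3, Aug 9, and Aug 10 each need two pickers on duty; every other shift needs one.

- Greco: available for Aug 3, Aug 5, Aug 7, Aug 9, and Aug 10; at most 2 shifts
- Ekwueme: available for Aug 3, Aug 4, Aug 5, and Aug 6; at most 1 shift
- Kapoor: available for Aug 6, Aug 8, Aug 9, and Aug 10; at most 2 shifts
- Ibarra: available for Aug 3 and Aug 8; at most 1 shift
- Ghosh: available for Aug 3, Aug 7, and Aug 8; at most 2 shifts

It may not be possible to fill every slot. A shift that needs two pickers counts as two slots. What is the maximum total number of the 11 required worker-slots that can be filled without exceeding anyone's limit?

8

Total capacity across all pickers is 2+1+2+1+2 = 8, and 11 slots are needed, so at most 8 can be filled.
An assignment achieving 8: Aug 3→Ibarra+Ghosh, Aug 4→Ekwueme, Aug 5→Greco, Aug 6→Kapoor, Aug 7→Greco, Aug 8→Ghosh, Aug 9→Kapoor.
Loads: Greco 2/2, Ekwueme 1/1, Kapoor 2/2, Ibarra 1/1, Ghosh 2/2.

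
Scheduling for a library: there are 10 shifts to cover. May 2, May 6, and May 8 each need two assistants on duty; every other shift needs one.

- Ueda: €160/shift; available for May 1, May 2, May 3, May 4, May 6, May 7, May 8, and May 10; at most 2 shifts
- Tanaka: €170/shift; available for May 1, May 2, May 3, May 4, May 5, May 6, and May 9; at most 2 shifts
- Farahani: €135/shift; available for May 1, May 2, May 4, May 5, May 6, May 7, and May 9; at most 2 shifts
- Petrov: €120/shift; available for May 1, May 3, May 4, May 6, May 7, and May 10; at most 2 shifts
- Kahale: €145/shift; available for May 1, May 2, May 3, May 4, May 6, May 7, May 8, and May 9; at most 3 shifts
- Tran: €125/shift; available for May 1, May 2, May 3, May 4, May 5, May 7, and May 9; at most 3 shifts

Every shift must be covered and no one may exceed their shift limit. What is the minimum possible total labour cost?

May 8 can only be covered by Ueda and Kahale, so that assignment is forced.
Picking the cheapest available assistant for each shift independently would cost €1670, but that ignores the shift limits.
An optimal schedule: May 1→Farahani, May 2→Kahale+Ueda, May 3→Petrov, May 4→Farahani, May 5→Tran, May 6→Kahale+Tanaka, May 7→Tran, May 8→Kahale+Ueda, May 9→Tran, May 10→Petrov.
Total: 135 + 145 + 160 + 120 + 135 + 125 + 145 + 170 + 125 + 145 + 160 + 125 + 120 = €1810.

€1810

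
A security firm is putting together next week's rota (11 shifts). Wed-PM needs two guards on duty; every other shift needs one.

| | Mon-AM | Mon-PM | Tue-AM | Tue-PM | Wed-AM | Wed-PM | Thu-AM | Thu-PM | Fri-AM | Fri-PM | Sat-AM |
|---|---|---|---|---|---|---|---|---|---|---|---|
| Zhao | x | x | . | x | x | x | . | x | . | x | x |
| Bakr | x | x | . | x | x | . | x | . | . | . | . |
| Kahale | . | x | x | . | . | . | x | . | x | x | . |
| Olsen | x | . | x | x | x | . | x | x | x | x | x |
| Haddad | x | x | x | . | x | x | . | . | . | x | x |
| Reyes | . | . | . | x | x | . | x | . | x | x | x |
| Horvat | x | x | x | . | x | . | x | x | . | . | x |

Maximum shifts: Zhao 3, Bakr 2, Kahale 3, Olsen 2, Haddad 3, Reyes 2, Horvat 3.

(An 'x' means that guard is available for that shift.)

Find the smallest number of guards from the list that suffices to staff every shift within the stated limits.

12 slots to fill and no one can take more than 3, so at least ⌈12/3⌉ = 4 guards are needed.
Zhao, Kahale, Haddad, and Horvat alone can cover everything: Mon-AM→Haddad, Mon-PM→Horvat, Tue-AM→Kahale, Tue-PM→Zhao, Wed-AM→Horvat, Wed-PM→Zhao+Haddad, Thu-AM→Kahale, Thu-PM→Zhao, Fri-AM→Kahale, Fri-PM→Haddad, Sat-AM→Horvat.

4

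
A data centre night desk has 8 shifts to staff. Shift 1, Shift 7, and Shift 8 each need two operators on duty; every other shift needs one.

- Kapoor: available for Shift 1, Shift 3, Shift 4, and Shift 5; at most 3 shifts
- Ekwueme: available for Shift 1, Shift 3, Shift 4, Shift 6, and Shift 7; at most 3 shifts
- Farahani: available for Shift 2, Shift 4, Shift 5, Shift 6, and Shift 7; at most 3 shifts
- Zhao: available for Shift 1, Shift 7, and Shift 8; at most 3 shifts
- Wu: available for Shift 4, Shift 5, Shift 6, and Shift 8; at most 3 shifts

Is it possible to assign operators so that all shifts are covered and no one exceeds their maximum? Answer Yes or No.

Shift 2 can only be covered by Farahani, so that assignment is forced.
Shift 8 can only be covered by Zhao and Wu, so that assignment is forced.
One valid schedule: Shift 1→Kapoor+Ekwueme, Shift 2→Farahani, Shift 3→Kapoor, Shift 4→Farahani, Shift 5→Kapoor, Shift 6→Ekwueme, Shift 7→Ekwueme+Farahani, Shift 8→Zhao+Wu.
Loads: Kapoor 3/3, Ekwueme 3/3, Farahani 3/3, Zhao 1/3, Wu 1/3 — all within limits.

Yes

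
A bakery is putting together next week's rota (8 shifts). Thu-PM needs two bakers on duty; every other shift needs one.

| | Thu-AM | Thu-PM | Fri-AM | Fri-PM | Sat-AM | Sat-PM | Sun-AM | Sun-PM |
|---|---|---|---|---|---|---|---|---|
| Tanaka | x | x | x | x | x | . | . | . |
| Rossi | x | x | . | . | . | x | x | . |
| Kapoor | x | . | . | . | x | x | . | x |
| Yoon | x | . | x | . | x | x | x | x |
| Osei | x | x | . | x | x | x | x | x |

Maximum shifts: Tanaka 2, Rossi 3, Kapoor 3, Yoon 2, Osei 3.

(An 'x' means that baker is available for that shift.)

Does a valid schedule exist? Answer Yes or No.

Yes

One valid schedule: Thu-AM→Kapoor, Thu-PM→Rossi+Osei, Fri-AM→Tanaka, Fri-PM→Tanaka, Sat-AM→Kapoor, Sat-PM→Rossi, Sun-AM→Rossi, Sun-PM→Kapoor.
Loads: Tanaka 2/2, Rossi 3/3, Kapoor 3/3, Yoon 0/2, Osei 1/3 — all within limits.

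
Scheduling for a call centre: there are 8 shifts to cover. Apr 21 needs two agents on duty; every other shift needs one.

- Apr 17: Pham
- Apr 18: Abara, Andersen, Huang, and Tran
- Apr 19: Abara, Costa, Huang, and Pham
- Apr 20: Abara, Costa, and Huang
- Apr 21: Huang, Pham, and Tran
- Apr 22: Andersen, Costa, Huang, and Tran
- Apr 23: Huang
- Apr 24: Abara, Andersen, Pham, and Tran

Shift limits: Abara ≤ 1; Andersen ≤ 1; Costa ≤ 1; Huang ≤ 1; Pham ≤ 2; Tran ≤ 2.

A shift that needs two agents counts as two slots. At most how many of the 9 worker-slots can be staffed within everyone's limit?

Total capacity across all agents is 1+1+1+1+2+2 = 8, and 9 slots are needed, so at most 8 can be filled.
An assignment achieving 8: Apr 17→Pham, Apr 18→Andersen, Apr 19→Costa, Apr 20→Abara, Apr 21→Pham+Tran, Apr 22→Tran, Apr 23→Huang.
Loads: Abara 1/1, Andersen 1/1, Costa 1/1, Huang 1/1, Pham 2/2, Tran 2/2.

8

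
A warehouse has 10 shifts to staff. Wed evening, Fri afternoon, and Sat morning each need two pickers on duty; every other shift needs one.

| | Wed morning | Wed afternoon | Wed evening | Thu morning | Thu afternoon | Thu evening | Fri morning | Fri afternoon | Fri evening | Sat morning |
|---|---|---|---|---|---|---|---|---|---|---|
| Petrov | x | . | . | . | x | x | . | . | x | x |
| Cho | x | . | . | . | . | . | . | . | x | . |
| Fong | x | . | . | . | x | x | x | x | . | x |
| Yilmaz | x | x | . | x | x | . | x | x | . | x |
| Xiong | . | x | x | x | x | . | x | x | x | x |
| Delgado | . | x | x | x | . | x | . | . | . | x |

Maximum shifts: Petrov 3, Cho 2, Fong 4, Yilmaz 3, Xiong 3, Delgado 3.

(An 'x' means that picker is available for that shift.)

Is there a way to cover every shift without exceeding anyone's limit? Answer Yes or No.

Wed evening can only be covered by Xiong and Delgado, so that assignment is forced.
One valid schedule: Wed morning→Petrov, Wed afternoon→Yilmaz, Wed evening→Xiong+Delgado, Thu morning→Yilmaz, Thu afternoon→Fong, Thu evening→Petrov, Fri morning→Fong, Fri afternoon→Fong+Yilmaz, Fri evening→Petrov, Sat morning→Fong+Xiong.
Loads: Petrov 3/3, Cho 0/2, Fong 4/4, Yilmaz 3/3, Xiong 2/3, Delgado 1/3 — all within limits.

Yes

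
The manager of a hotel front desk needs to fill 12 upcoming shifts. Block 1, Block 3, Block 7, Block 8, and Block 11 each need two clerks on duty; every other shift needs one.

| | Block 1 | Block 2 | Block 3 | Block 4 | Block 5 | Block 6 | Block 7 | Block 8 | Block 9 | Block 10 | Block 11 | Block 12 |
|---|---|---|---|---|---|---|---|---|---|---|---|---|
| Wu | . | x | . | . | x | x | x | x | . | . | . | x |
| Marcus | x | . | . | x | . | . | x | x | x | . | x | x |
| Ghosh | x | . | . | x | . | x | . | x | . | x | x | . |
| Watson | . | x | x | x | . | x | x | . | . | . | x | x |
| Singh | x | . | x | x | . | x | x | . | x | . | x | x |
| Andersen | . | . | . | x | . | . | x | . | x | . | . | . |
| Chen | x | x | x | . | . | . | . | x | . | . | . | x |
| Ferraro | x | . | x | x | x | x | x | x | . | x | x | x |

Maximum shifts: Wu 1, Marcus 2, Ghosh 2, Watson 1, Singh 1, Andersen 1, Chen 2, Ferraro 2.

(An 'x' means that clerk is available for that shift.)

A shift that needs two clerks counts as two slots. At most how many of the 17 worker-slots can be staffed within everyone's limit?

Total capacity across all clerks is 1+2+2+1+1+1+2+2 = 12, and 17 slots are needed, so at most 12 can be filled.
An assignment achieving 12: Block 1→Marcus+Ghosh, Block 2→Watson, Block 3→Singh+Chen, Block 4→Andersen, Block 5→Wu, Block 6→Ferraro, Block 8→Chen+Ferraro, Block 9→Marcus, Block 10→Ghosh.
Loads: Wu 1/1, Marcus 2/2, Ghosh 2/2, Watson 1/1, Singh 1/1, Andersen 1/1, Chen 2/2, Ferraro 2/2.

12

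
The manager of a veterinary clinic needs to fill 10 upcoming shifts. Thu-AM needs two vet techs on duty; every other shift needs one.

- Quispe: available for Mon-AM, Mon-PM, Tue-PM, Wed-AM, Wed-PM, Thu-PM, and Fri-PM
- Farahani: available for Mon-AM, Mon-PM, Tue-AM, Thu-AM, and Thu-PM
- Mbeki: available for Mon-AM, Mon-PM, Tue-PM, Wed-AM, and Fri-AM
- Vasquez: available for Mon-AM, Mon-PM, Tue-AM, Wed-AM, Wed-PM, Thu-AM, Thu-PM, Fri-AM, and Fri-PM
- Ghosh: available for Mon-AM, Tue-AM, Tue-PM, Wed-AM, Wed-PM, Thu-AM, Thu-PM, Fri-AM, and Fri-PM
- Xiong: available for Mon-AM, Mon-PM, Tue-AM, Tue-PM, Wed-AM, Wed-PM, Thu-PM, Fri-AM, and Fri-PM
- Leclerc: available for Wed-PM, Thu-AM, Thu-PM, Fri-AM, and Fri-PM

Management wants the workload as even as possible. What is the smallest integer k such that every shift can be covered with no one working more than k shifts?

2

With 7 vet techs and 11 worker-slots to fill, someone must work at least ⌈11/7⌉ = 2 shifts, so k ≥ 2.
k = 2 works: Mon-AM→Farahani, Mon-PM→Quispe, Tue-AM→Farahani, Tue-PM→Quispe, Wed-AM→Mbeki, Wed-PM→Vasquez, Thu-AM→Ghosh+Leclerc, Thu-PM→Ghosh, Fri-AM→Mbeki, Fri-PM→Vasquez.
Loads: Quispe 2, Farahani 2, Mbeki 2, Vasquez 2, Ghosh 2, Xiong 0, Leclerc 1 — all ≤ 2.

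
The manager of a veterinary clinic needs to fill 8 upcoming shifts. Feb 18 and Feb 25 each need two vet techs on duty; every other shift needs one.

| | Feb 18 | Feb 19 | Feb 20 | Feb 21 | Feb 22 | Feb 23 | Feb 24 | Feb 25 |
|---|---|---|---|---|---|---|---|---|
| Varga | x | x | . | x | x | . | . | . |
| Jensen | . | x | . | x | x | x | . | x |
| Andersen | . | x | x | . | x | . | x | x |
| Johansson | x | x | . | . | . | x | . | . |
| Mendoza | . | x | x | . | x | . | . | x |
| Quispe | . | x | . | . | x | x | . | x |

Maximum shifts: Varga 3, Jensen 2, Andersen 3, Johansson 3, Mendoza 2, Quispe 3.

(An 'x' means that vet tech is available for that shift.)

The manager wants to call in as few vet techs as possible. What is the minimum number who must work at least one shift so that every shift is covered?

10 slots to fill and no one can take more than 3, so at least ⌈10/3⌉ = 4 vet techs are needed.
Varga, Jensen, Andersen, and Johansson alone can cover everything: Feb 18→Varga+Johansson, Feb 19→Johansson, Feb 20→Andersen, Feb 21→Varga, Feb 22→Varga, Feb 23→Jensen, Feb 24→Andersen, Feb 25→Jensen+Andersen.

4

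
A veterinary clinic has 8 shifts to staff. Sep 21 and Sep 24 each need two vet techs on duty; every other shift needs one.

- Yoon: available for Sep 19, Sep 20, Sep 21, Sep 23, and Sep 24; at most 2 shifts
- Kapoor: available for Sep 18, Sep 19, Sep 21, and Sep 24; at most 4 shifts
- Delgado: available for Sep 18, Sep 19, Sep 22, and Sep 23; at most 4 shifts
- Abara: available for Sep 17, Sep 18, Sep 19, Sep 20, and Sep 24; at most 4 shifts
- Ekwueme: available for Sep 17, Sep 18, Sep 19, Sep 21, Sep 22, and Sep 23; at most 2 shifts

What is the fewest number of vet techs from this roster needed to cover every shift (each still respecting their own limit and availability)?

4

10 slots to fill and no one can take more than 4, so at least ⌈10/4⌉ = 3 vet techs are needed.
No set of 3 vet techs can cover every shift (each such set leaves at least one shift with no one available or exceeds a cap).
Yoon, Kapoor, Delgado, and Abara alone can cover everything: Sep 17→Abara, Sep 18→Kapoor, Sep 19→Kapoor, Sep 20→Yoon, Sep 21→Yoon+Kapoor, Sep 22→Delgado, Sep 23→Delgado, Sep 24→Kapoor+Abara.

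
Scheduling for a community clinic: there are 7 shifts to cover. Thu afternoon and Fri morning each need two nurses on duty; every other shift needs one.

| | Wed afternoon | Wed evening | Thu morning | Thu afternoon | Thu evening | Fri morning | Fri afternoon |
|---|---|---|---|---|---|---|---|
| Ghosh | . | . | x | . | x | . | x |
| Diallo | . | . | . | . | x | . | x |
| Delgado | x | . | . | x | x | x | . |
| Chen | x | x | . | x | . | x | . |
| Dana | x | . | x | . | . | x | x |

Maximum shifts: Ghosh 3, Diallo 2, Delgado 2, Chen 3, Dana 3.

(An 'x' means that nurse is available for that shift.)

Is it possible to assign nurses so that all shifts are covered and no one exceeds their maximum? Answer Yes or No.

Wed evening can only be covered by Chen, so that assignment is forced.
Thu afternoon can only be covered by Delgado and Chen, so that assignment is forced.
One valid schedule: Wed afternoon→Delgado, Wed evening→Chen, Thu morning→Ghosh, Thu afternoon→Delgado+Chen, Thu evening→Ghosh, Fri morning→Chen+Dana, Fri afternoon→Ghosh.
Loads: Ghosh 3/3, Diallo 0/2, Delgado 2/2, Chen 3/3, Dana 1/3 — all within limits.

Yes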